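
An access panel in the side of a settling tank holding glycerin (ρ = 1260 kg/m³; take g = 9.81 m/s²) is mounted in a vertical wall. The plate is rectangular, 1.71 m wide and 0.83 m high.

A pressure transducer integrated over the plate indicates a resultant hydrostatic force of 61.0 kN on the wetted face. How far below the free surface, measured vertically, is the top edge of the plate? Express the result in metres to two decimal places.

d_top ≈ 3.06 m

γ = ρg = 1260 × 9.81 / 1000 = 12.3606 kN/m³.
A = 1.71 × 0.83 = 1.4193 m².
From F = γ·h_c·A, the centroid depth is h_c = 61.0/(12.3606 × 1.4193) = 3.47709 m.
The centroid lies 0.83/2 = 0.415 m below the top edge, so the top edge sits at h_top = 3.47709 − 0.415 = 3.06209 m below the surface.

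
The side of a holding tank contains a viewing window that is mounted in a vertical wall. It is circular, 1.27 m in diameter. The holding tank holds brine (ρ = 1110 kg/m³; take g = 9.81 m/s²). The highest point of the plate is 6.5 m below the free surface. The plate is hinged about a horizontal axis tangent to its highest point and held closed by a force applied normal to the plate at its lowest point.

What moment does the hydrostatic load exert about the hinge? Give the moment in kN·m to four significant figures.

M ≈ 63.89 kN·m

γ = ρg = 1110 × 9.81 / 1000 = 10.8891 kN/m³.
The centroid is at the centre, 0.635 m below the top of the plate, so the centroid depth is h_c = 6.5 + 0.635 = 7.135 m.
A = π(0.635)² = 1.26677 m².
Resultant F = γ·h_c·A = 10.8891 × 7.135 × 1.26677 = 98.4201 kN.
I_c = πr⁴/4 = π × 0.635⁴/4 = 0.127698 m⁴.
Centre of pressure: y_p = y_c + I_c/(y_c·A) = 7.135 + 0.127698/(7.135 × 1.26677) = 7.135 + 0.0141284 = 7.14913 m along the plane.
The resultant acts 0.635 + 0.0141284 = 0.649128 m (along the plate) below the hinge at the top edge, so the moment about the hinge is M = F × 0.649128 = 98.4201 × 0.649128 = 63.8872 kN·m.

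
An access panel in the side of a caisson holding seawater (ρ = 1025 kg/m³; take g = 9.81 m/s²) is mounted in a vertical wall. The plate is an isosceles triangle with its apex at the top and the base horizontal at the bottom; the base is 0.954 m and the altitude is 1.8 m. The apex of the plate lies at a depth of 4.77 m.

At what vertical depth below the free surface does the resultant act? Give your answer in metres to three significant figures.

h_p = 6.00 m

γ = ρg = 1025 × 9.81 / 1000 = 10.05525 kN/m³.
With the apex up, the centroid sits 2h/3 = 2 × 1.8/3 = 1.2 m below the apex, so the centroid depth is h_c = 4.77 + 1.2 = 5.97 m.
A = ½ × 0.954 × 1.8 = 0.8586 m².
Resultant F = γ·h_c·A = 10.05525 × 5.97 × 0.8586 = 51.5416 kN.
I_c = b·h³/36 = 0.954 × 1.8³/36 = 0.154548 m⁴.
Centre of pressure: y_p = y_c + I_c/(y_c·A) = 5.97 + 0.154548/(5.97 × 0.8586) = 5.97 + 0.0301508 = 6.00015 m along the plane.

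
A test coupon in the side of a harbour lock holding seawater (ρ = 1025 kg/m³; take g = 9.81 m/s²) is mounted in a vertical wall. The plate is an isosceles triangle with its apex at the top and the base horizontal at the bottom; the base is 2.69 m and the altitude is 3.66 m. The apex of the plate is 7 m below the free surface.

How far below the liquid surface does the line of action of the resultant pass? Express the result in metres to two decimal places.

h_p = 9.52 m

γ = ρg = 1025 × 9.81 / 1000 = 10.05525 kN/m³.
With the apex up, the centroid sits 2h/3 = 2 × 3.66/3 = 2.44 m below the apex, so the centroid depth is h_c = 7 + 2.44 = 9.44 m.
A = ½ × 2.69 × 3.66 = 4.9227 m².
Resultant F = γ·h_c·A = 10.05525 × 9.44 × 4.9227 = 467.27 kN.
I_c = b·h³/36 = 2.69 × 3.66³/36 = 3.66347 m⁴.
Centre of pressure: y_p = y_c + I_c/(y_c·A) = 9.44 + 3.66347/(9.44 × 4.9227) = 9.44 + 0.0788347 = 9.51883 m along the plane.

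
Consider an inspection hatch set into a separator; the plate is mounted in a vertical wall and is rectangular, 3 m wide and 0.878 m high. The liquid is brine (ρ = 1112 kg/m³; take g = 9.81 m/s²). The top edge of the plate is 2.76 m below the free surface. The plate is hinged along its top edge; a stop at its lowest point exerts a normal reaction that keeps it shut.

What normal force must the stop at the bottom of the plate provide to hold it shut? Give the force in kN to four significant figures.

P ≈ 48.06 kN

γ = ρg = 1112 × 9.81 / 1000 = 10.90872 kN/m³.
The centroid lies 0.878/2 = 0.439 m below the top edge, so the centroid depth is h_c = 2.76 + 0.439 = 3.199 m.
A = 3 × 0.878 = 2.634 m².
Resultant F = γ·h_c·A = 10.90872 × 3.199 × 2.634 = 91.9187 kN.
I_c = b·h³/12 = 3 × 0.878³/12 = 0.169209 m⁴.
Centre of pressure: y_p = y_c + I_c/(y_c·A) = 3.199 + 0.169209/(3.199 × 2.634) = 3.199 + 0.0200814 = 3.21908 m along the plane.
The resultant acts 0.439 + 0.0200814 = 0.459081 m (along the plate) below the hinge at the top edge, so the moment about the hinge is M = F × 0.459081 = 91.9187 × 0.459081 = 42.1981 kN·m.
A normal force at the bottom, 0.878 m from the hinge, must supply this moment: P = 42.1981/0.878 = 48.0616 kN.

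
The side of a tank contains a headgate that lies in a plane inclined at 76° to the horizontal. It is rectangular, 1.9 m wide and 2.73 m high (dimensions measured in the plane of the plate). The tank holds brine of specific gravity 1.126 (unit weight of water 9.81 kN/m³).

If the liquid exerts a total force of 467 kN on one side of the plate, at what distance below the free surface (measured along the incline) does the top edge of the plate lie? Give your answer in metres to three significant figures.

γ = 1.126 × 9.81 = 11.04606 kN/m³.
A = 1.9 × 2.73 = 5.187 m².
From F = γ·h_c·A, the centroid depth is h_c = 467/(11.04606 × 5.187) = 8.15067 m.
Let θ = 76° be the plate's angle to the horizontal; measure y along the incline from where the plane meets the free surface. Vertical depth h = y·sinθ with sinθ = 0.970296.
Along the incline, y_c = h_c/sinθ = 8.15067/0.970296 = 8.40019 m.
The centroid lies 2.73/2 = 1.365 m below the top edge, so the top edge sits at y_top = 8.40019 − 1.365 = 7.03519 m along the incline.

y_top ≈ 7.04 m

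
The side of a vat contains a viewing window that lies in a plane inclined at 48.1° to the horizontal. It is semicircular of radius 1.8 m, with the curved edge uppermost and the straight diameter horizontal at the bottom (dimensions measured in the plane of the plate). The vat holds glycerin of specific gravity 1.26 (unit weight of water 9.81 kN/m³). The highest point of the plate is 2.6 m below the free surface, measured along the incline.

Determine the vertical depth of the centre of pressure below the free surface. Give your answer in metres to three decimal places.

h_p = 2.753 m

γ = 1.26 × 9.81 = 12.3606 kN/m³.
Let θ = 48.1° be the plate's angle to the horizontal; measure y along the incline from where the plane meets the free surface. Vertical depth h = y·sinθ with sinθ = 0.744312.
The centroid lies 4r/(3π) = 0.763944 m above the diameter, so r − 4r/(3π) = 1.8 − 0.763944 = 1.03606 m below the topmost point, so y_c = 2.6 + 1.03606 = 3.63606 m and h_c = 3.63606 × 0.744312 = 2.70636 m.
A = πr²/2 = π × 1.8²/2 = 5.08938 m².
Resultant F = γ·h_c·A = 12.3606 × 2.70636 × 5.08938 = 170.251 kN.
I_c = (π/8 − 8/(9π))·r⁴ = 0.109757 × 1.8⁴ = 1.15219 m⁴.
Centre of pressure: y_p = y_c + I_c/(y_c·A) = 3.63606 + 1.15219/(3.63606 × 5.08938) = 3.63606 + 0.0622627 = 3.69832 m along the plane.
Vertically, h_p = y_p·sinθ = 3.69832 × 0.744312 = 2.7527 m.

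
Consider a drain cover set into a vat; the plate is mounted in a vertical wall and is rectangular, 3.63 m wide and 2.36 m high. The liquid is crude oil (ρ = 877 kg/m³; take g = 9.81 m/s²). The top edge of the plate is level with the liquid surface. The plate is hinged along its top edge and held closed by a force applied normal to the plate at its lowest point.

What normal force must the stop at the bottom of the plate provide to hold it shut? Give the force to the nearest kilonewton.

γ = ρg = 877 × 9.81 / 1000 = 8.60337 kN/m³.
The centroid lies 2.36/2 = 1.18 m below the top edge, so the centroid depth is h_c = 1.18 m.
A = 3.63 × 2.36 = 8.5668 m².
Resultant F = γ·h_c·A = 8.60337 × 1.18 × 8.5668 = 86.97 kN.
I_c = b·h³/12 = 3.63 × 2.36³/12 = 3.97614 m⁴.
Centre of pressure: y_p = y_c + I_c/(y_c·A) = 1.18 + 3.97614/(1.18 × 8.5668) = 1.18 + 0.393334 = 1.57333 m along the plane.
The resultant acts 1.18 + 0.393334 = 1.57333 m (along the plate) below the hinge at the top edge, so the moment about the hinge is M = F × 1.57333 = 86.97 × 1.57333 = 136.833 kN·m.
A normal force at the bottom, 2.36 m from the hinge, must supply this moment: P = 136.833/2.36 = 57.9801 kN.

P ≈ 58 kN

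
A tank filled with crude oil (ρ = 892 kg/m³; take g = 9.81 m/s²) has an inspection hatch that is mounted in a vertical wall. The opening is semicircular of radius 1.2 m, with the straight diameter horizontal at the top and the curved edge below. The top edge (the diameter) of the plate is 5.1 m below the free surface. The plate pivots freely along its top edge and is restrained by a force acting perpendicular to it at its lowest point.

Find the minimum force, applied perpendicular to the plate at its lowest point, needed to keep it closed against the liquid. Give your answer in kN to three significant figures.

γ = ρg = 892 × 9.81 / 1000 = 8.75052 kN/m³.
The centroid of a semicircle lies 4r/(3π) = 0.509296 m from the diameter, here below the top edge, so the centroid depth is h_c = 5.1 + 0.509296 = 5.6093 m.
A = πr²/2 = π × 1.2²/2 = 2.26195 m².
Resultant F = γ·h_c·A = 8.75052 × 5.6093 × 2.26195 = 111.026 kN.
I_c = (π/8 − 8/(9π))·r⁴ = 0.109757 × 1.2⁴ = 0.227592 m⁴.
Centre of pressure: y_p = y_c + I_c/(y_c·A) = 5.6093 + 0.227592/(5.6093 × 2.26195) = 5.6093 + 0.0179376 = 5.62724 m along the plane.
The resultant acts 0.509296 + 0.0179376 = 0.527234 m (along the plate) below the hinge at the top edge, so the moment about the hinge is M = F × 0.527234 = 111.026 × 0.527234 = 58.5367 kN·m.
A normal force at the bottom, 1.2 m from the hinge, must supply this moment: P = 58.5367/1.2 = 48.7806 kN.

P ≈ 48.8 kN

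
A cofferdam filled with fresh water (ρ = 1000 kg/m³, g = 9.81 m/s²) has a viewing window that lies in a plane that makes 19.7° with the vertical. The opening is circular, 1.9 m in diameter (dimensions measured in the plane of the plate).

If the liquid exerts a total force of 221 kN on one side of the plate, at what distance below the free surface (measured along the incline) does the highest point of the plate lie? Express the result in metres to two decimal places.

y_top ≈ 7.49 m

γ = ρg = 1000 × 9.81 = 9810 N/m³ = 9.81 kN/m³.
A = π(0.95)² = 2.83529 m².
From F = γ·h_c·A, the centroid depth is h_c = 221/(9.81 × 2.83529) = 7.94558 m.
The plate makes 19.7° with the vertical, i.e. θ = 90° − 19.7° = 70.3° to the horizontal. Measuring y along the incline from the free-surface line, vertical depth h = y·sinθ with sinθ = 0.941471.
Along the incline, y_c = h_c/sinθ = 7.94558/0.941471 = 8.43954 m.
The centroid is at the centre, 0.95 m below the top of the plate, so the highest point sits at y_top = 8.43954 − 0.95 = 7.48954 m along the incline.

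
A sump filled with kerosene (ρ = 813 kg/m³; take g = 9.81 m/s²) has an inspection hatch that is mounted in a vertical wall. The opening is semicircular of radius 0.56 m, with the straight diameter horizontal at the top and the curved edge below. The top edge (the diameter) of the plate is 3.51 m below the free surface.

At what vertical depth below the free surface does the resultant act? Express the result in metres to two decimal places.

γ = ρg = 813 × 9.81 / 1000 = 7.97553 kN/m³.
The centroid of a semicircle lies 4r/(3π) = 0.237671 m from the diameter, here below the top edge, so the centroid depth is h_c = 3.51 + 0.237671 = 3.74767 m.
A = πr²/2 = π × 0.56²/2 = 0.492602 m².
Resultant F = γ·h_c·A = 7.97553 × 3.74767 × 0.492602 = 14.7237 kN.
I_c = (π/8 − 8/(9π))·r⁴ = 0.109757 × 0.56⁴ = 0.010794 m⁴.
Centre of pressure: y_p = y_c + I_c/(y_c·A) = 3.74767 + 0.010794/(3.74767 × 0.492602) = 3.74767 + 0.00584689 = 3.75352 m along the plane.

h_p = 3.75 m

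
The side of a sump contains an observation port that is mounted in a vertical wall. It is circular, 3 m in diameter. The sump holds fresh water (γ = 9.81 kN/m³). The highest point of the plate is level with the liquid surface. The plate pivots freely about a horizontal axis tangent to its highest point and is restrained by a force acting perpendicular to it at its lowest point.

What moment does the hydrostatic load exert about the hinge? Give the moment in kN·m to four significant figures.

M ≈ 195.0 kN·m

γ = 9.81 kN/m³.
The centroid is at the centre, 1.5 m below the top of the plate, so the centroid depth is h_c = 1.5 m.
A = π(1.5)² = 7.06858 m².
Resultant F = γ·h_c·A = 9.81 × 1.5 × 7.06858 = 104.014 kN.
I_c = πr⁴/4 = π × 1.5⁴/4 = 3.97608 m⁴.
Centre of pressure: y_p = y_c + I_c/(y_c·A) = 1.5 + 3.97608/(1.5 × 7.06858) = 1.5 + 0.375 = 1.875 m along the plane.
The resultant acts 1.5 + 0.375 = 1.875 m (along the plate) below the hinge at the top edge, so the moment about the hinge is M = F × 1.875 = 104.014 × 1.875 = 195.026 kN·m.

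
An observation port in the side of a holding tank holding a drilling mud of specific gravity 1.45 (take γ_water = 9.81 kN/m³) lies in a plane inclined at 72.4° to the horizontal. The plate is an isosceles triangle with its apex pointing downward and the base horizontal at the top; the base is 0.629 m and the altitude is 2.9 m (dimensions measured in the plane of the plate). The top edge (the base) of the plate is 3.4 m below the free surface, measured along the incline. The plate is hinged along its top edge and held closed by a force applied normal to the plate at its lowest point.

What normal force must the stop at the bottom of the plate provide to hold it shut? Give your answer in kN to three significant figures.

γ = 1.45 × 9.81 = 14.2245 kN/m³.
Let θ = 72.4° be the plate's angle to the horizontal; measure y along the incline from where the plane meets the free surface. Vertical depth h = y·sinθ with sinθ = 0.953191.
With the apex down, the centroid sits h/3 = 2.9/3 = 0.966667 m below the base (the top edge), so y_c = 3.4 + 0.966667 = 4.36667 m and h_c = 4.36667 × 0.953191 = 4.16227 m.
A = ½ × 0.629 × 2.9 = 0.91205 m².
Resultant F = γ·h_c·A = 14.2245 × 4.16227 × 0.91205 = 53.999 kN.
I_c = b·h³/36 = 0.629 × 2.9³/36 = 0.42613 m⁴.
Centre of pressure: y_p = y_c + I_c/(y_c·A) = 4.36667 + 0.42613/(4.36667 × 0.91205) = 4.36667 + 0.106997 = 4.47367 m along the plane.
The resultant acts 0.966667 + 0.106997 = 1.07366 m (along the plate) below the hinge at the top edge, so the moment about the hinge is M = F × 1.07366 = 53.999 × 1.07366 = 57.9766 kN·m.
A normal force at the bottom, 2.9 m from the hinge, must supply this moment: P = 57.9766/2.9 = 19.9919 kN.

P ≈ 20.0 kN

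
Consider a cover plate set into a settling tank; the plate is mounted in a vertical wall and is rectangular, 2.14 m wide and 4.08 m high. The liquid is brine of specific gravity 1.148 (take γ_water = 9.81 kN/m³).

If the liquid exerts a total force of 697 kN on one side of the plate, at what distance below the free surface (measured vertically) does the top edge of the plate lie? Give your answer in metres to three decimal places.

d_top ≈ 5.048 m

γ = 1.148 × 9.81 = 11.26188 kN/m³.
A = 2.14 × 4.08 = 8.7312 m².
From F = γ·h_c·A, the centroid depth is h_c = 697/(11.26188 × 8.7312) = 7.0884 m.
The centroid lies 4.08/2 = 2.04 m below the top edge, so the top edge sits at h_top = 7.0884 − 2.04 = 5.0484 m below the surface.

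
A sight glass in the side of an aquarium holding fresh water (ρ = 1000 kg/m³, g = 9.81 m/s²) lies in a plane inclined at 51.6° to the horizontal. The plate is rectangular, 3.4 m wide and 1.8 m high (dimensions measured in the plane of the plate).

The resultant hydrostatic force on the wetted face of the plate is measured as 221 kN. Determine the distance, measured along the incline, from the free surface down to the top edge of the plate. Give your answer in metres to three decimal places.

y_top ≈ 3.797 m

γ = ρg = 1000 × 9.81 = 9810 N/m³ = 9.81 kN/m³.
A = 3.4 × 1.8 = 6.12 m².
From F = γ·h_c·A, the centroid depth is h_c = 221/(9.81 × 6.12) = 3.68105 m.
Let θ = 51.6° be the plate's angle to the horizontal; measure y along the incline from where the plane meets the free surface. Vertical depth h = y·sinθ with sinθ = 0.783693.
Along the incline, y_c = h_c/sinθ = 3.68105/0.783693 = 4.69706 m.
The centroid lies 1.8/2 = 0.9 m below the top edge, so the top edge sits at y_top = 4.69706 − 0.9 = 3.79706 m along the incline.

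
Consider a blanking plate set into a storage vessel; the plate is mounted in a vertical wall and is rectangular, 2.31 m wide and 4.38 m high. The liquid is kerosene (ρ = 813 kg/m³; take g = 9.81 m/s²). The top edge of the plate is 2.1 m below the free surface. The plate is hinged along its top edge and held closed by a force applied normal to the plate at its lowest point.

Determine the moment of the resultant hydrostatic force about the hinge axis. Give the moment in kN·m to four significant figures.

γ = ρg = 813 × 9.81 / 1000 = 7.97553 kN/m³.
The centroid lies 4.38/2 = 2.19 m below the top edge, so the centroid depth is h_c = 2.1 + 2.19 = 4.29 m.
A = 2.31 × 4.38 = 10.1178 m².
Resultant F = γ·h_c·A = 7.97553 × 4.29 × 10.1178 = 346.181 kN.
I_c = b·h³/12 = 2.31 × 4.38³/12 = 16.1753 m⁴.
Centre of pressure: y_p = y_c + I_c/(y_c·A) = 4.29 + 16.1753/(4.29 × 10.1178) = 4.29 + 0.372657 = 4.66266 m along the plane.
The resultant acts 2.19 + 0.372657 = 2.56266 m (along the plate) below the hinge at the top edge, so the moment about the hinge is M = F × 2.56266 = 346.181 × 2.56266 = 887.144 kN·m.

M ≈ 887.1 kN·m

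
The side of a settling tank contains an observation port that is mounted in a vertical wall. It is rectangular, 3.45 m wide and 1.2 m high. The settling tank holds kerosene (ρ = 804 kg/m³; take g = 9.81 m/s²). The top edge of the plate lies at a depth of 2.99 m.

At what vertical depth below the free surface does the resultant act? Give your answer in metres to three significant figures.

γ = ρg = 804 × 9.81 / 1000 = 7.88724 kN/m³.
The centroid lies 1.2/2 = 0.6 m below the top edge, so the centroid depth is h_c = 2.99 + 0.6 = 3.59 m.
A = 3.45 × 1.2 = 4.14 m².
Resultant F = γ·h_c·A = 7.88724 × 3.59 × 4.14 = 117.225 kN.
I_c = b·h³/12 = 3.45 × 1.2³/12 = 0.4968 m⁴.
Centre of pressure: y_p = y_c + I_c/(y_c·A) = 3.59 + 0.4968/(3.59 × 4.14) = 3.59 + 0.0334262 = 3.62343 m along the plane.

h_p = 3.62 m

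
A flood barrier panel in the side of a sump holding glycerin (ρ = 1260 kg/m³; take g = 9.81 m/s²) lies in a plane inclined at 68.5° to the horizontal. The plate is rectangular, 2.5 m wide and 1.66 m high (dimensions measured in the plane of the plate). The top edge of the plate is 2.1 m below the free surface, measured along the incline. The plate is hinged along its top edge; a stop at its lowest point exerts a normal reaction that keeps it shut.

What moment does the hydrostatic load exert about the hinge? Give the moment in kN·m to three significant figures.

M ≈ 127 kN·m

γ = ρg = 1260 × 9.81 / 1000 = 12.3606 kN/m³.
Let θ = 68.5° be the plate's angle to the horizontal; measure y along the incline from where the plane meets the free surface. Vertical depth h = y·sinθ with sinθ = 0.930418.
The centroid lies 1.66/2 = 0.83 m below the top edge, so y_c = 2.1 + 0.83 = 2.93 m and h_c = 2.93 × 0.930418 = 2.72612 m.
A = 2.5 × 1.66 = 4.15 m².
Resultant F = γ·h_c·A = 12.3606 × 2.72612 × 4.15 = 139.84 kN.
I_c = b·h³/12 = 2.5 × 1.66³/12 = 0.952978 m⁴.
Centre of pressure: y_p = y_c + I_c/(y_c·A) = 2.93 + 0.952978/(2.93 × 4.15) = 2.93 + 0.0783731 = 3.00837 m along the plane.
The resultant acts 0.83 + 0.0783731 = 0.908373 m (along the plate) below the hinge at the top edge, so the moment about the hinge is M = F × 0.908373 = 139.84 × 0.908373 = 127.027 kN·m.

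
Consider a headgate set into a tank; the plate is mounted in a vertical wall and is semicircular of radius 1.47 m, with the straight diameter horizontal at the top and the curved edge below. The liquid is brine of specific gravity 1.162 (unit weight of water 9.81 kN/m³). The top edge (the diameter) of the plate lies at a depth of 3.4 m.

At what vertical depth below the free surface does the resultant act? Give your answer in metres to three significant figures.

γ = 1.162 × 9.81 = 11.39922 kN/m³.
The centroid of a semicircle lies 4r/(3π) = 0.623887 m from the diameter, here below the top edge, so the centroid depth is h_c = 3.4 + 0.623887 = 4.02389 m.
A = πr²/2 = π × 1.47²/2 = 3.39433 m².
Resultant F = γ·h_c·A = 11.39922 × 4.02389 × 3.39433 = 155.695 kN.
I_c = (π/8 − 8/(9π))·r⁴ = 0.109757 × 1.47⁴ = 0.512509 m⁴.
Centre of pressure: y_p = y_c + I_c/(y_c·A) = 4.02389 + 0.512509/(4.02389 × 3.39433) = 4.02389 + 0.0375233 = 4.06141 m along the plane.

h_p = 4.06 m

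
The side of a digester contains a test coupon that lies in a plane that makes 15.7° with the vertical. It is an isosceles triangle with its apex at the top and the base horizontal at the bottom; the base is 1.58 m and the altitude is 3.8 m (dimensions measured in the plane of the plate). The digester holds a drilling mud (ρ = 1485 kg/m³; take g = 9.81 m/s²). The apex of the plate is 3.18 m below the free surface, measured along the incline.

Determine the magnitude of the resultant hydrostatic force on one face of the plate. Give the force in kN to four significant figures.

F ≈ 240.5 kN

γ = ρg = 1485 × 9.81 / 1000 = 14.56785 kN/m³.
The plate makes 15.7° with the vertical, i.e. θ = 90° − 15.7° = 74.3° to the horizontal. Measuring y along the incline from the free-surface line, vertical depth h = y·sinθ with sinθ = 0.962692.
With the apex up, the centroid sits 2h/3 = 2 × 3.8/3 = 2.53333 m below the apex, so y_c = 3.18 + 2.53333 = 5.71333 m and h_c = 5.71333 × 0.962692 = 5.50018 m.
A = ½ × 1.58 × 3.8 = 3.002 m².
Resultant F = γ·h_c·A = 14.56785 × 5.50018 × 3.002 = 240.538 kN.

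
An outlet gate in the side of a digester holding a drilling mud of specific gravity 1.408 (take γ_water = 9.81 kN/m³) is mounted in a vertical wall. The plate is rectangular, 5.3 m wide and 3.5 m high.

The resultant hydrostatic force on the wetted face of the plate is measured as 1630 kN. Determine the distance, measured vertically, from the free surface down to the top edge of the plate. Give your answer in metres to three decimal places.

γ = 1.408 × 9.81 = 13.81248 kN/m³.
A = 5.3 × 3.5 = 18.55 m².
From F = γ·h_c·A, the centroid depth is h_c = 1630/(13.81248 × 18.55) = 6.36168 m.
The centroid lies 3.5/2 = 1.75 m below the top edge, so the top edge sits at h_top = 6.36168 − 1.75 = 4.61168 m below the surface.

d_top ≈ 4.612 m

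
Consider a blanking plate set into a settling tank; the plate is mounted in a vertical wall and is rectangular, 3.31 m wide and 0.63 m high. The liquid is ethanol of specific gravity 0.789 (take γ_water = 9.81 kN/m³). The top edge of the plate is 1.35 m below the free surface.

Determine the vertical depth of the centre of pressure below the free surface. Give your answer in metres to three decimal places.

h_p = 1.685 m

γ = 0.789 × 9.81 = 7.74009 kN/m³.
The centroid lies 0.63/2 = 0.315 m below the top edge, so the centroid depth is h_c = 1.35 + 0.315 = 1.665 m.
A = 3.31 × 0.63 = 2.0853 m².
Resultant F = γ·h_c·A = 7.74009 × 1.665 × 2.0853 = 26.8738 kN.
I_c = b·h³/12 = 3.31 × 0.63³/12 = 0.0689713 m⁴.
Centre of pressure: y_p = y_c + I_c/(y_c·A) = 1.665 + 0.0689713/(1.665 × 2.0853) = 1.665 + 0.0198649 = 1.68486 m along the plane.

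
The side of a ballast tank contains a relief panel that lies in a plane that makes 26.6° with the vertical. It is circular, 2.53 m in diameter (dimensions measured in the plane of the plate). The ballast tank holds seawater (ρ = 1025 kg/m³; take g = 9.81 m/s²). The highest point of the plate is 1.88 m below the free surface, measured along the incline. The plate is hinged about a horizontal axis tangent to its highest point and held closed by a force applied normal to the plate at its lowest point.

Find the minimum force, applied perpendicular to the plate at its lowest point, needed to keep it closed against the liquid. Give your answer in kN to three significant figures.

γ = ρg = 1025 × 9.81 / 1000 = 10.05525 kN/m³.
The plate makes 26.6° with the vertical, i.e. θ = 90° − 26.6° = 63.4° to the horizontal. Measuring y along the incline from the free-surface line, vertical depth h = y·sinθ with sinθ = 0.894154.
The centroid is at the centre, 1.265 m below the top of the plate, so y_c = 1.88 + 1.265 = 3.145 m and h_c = 3.145 × 0.894154 = 2.81211 m.
A = π(1.265)² = 5.02726 m².
Resultant F = γ·h_c·A = 10.05525 × 2.81211 × 5.02726 = 142.153 kN.
I_c = πr⁴/4 = π × 1.265⁴/4 = 2.01118 m⁴.
Centre of pressure: y_p = y_c + I_c/(y_c·A) = 3.145 + 2.01118/(3.145 × 5.02726) = 3.145 + 0.127203 = 3.2722 m along the plane.
The resultant acts 1.265 + 0.127203 = 1.3922 m (along the plate) below the hinge at the top edge, so the moment about the hinge is M = F × 1.3922 = 142.153 × 1.3922 = 197.905 kN·m.
A normal force at the bottom, 2.53 m from the hinge, must supply this moment: P = 197.905/2.53 = 78.2233 kN.

P ≈ 78.2 kN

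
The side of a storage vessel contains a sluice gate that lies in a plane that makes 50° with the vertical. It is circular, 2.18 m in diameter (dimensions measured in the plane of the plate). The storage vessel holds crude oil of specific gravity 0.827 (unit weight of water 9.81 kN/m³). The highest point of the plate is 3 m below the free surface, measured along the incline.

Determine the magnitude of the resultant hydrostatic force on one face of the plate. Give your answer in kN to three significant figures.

F ≈ 79.6 kN

γ = 0.827 × 9.81 = 8.11287 kN/m³.
The plate makes 50° with the vertical, i.e. θ = 90° − 50° = 40° to the horizontal. Measuring y along the incline from the free-surface line, vertical depth h = y·sinθ with sinθ = 0.642788.
The centroid is at the centre, 1.09 m below the top of the plate, so y_c = 3 + 1.09 = 4.09 m and h_c = 4.09 × 0.642788 = 2.629 m.
A = π(1.09)² = 3.73253 m².
Resultant F = γ·h_c·A = 8.11287 × 2.629 × 3.73253 = 79.6101 kN.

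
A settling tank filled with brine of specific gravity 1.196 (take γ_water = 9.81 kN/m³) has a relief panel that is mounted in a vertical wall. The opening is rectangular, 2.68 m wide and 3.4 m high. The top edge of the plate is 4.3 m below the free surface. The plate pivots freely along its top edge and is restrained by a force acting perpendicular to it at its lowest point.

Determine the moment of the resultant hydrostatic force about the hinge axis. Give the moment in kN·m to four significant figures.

γ = 1.196 × 9.81 = 11.73276 kN/m³.
The centroid lies 3.4/2 = 1.7 m below the top edge, so the centroid depth is h_c = 4.3 + 1.7 = 6 m.
A = 2.68 × 3.4 = 9.112 m².
Resultant F = γ·h_c·A = 11.73276 × 6 × 9.112 = 641.453 kN.
I_c = b·h³/12 = 2.68 × 3.4³/12 = 8.77789 m⁴.
Centre of pressure: y_p = y_c + I_c/(y_c·A) = 6 + 8.77789/(6 × 9.112) = 6 + 0.160555 = 6.16056 m along the plane.
The resultant acts 1.7 + 0.160555 = 1.86055 m (along the plate) below the hinge at the top edge, so the moment about the hinge is M = F × 1.86055 = 641.453 × 1.86055 = 1193.46 kN·m.

M ≈ 1193 kN·m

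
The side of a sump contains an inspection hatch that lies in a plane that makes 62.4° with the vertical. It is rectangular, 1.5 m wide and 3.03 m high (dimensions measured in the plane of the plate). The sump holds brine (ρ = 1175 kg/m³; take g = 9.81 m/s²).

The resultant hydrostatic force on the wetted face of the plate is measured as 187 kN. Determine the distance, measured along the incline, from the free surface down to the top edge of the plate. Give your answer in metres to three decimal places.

y_top ≈ 6.189 m

γ = ρg = 1175 × 9.81 / 1000 = 11.52675 kN/m³.
A = 1.5 × 3.03 = 4.545 m².
From F = γ·h_c·A, the centroid depth is h_c = 187/(11.52675 × 4.545) = 3.56945 m.
The plate makes 62.4° with the vertical, i.e. θ = 90° − 62.4° = 27.6° to the horizontal. Measuring y along the incline from the free-surface line, vertical depth h = y·sinθ with sinθ = 0.463296.
Along the incline, y_c = h_c/sinθ = 3.56945/0.463296 = 7.70447 m.
The centroid lies 3.03/2 = 1.515 m below the top edge, so the top edge sits at y_top = 7.70447 − 1.515 = 6.18947 m along the incline.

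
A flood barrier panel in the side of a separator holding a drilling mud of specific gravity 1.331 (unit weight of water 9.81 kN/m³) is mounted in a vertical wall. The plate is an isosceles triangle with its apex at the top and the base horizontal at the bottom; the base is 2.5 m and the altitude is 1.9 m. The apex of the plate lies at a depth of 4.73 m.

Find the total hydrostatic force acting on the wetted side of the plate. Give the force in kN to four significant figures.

γ = 1.331 × 9.81 = 13.05711 kN/m³.
With the apex up, the centroid sits 2h/3 = 2 × 1.9/3 = 1.26667 m below the apex, so the centroid depth is h_c = 4.73 + 1.26667 = 5.99667 m.
A = ½ × 2.5 × 1.9 = 2.375 m².
Resultant F = γ·h_c·A = 13.05711 × 5.99667 × 2.375 = 185.961 kN.

F ≈ 186.0 kN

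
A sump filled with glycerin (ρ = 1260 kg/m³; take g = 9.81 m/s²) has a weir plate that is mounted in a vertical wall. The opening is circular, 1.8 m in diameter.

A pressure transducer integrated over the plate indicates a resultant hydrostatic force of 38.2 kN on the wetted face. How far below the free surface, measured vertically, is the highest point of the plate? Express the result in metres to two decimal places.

d_top ≈ 0.31 m

γ = ρg = 1260 × 9.81 / 1000 = 12.3606 kN/m³.
A = π(0.9)² = 2.54469 m².
From F = γ·h_c·A, the centroid depth is h_c = 38.2/(12.3606 × 2.54469) = 1.21448 m.
The centroid is at the centre, 0.9 m below the top of the plate, so the highest point sits at h_top = 1.21448 − 0.9 = 0.31448 m below the surface.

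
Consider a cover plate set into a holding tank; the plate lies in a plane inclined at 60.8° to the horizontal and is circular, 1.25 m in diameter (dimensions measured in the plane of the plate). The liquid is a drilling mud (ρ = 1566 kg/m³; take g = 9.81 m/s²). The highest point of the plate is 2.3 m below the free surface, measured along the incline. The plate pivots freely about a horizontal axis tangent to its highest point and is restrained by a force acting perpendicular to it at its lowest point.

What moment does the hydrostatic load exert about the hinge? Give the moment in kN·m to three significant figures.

γ = ρg = 1566 × 9.81 / 1000 = 15.36246 kN/m³.
Let θ = 60.8° be the plate's angle to the horizontal; measure y along the incline from where the plane meets the free surface. Vertical depth h = y·sinθ with sinθ = 0.872922.
The centroid is at the centre, 0.625 m below the top of the plate, so y_c = 2.3 + 0.625 = 2.925 m and h_c = 2.925 × 0.872922 = 2.5533 m.
A = π(0.625)² = 1.22718 m².
Resultant F = γ·h_c·A = 15.36246 × 2.5533 × 1.22718 = 48.1361 kN.
I_c = πr⁴/4 = π × 0.625⁴/4 = 0.119842 m⁴.
Centre of pressure: y_p = y_c + I_c/(y_c·A) = 2.925 + 0.119842/(2.925 × 1.22718) = 2.925 + 0.0333868 = 2.95839 m along the plane.
The resultant acts 0.625 + 0.0333868 = 0.658387 m (along the plate) below the hinge at the top edge, so the moment about the hinge is M = F × 0.658387 = 48.1361 × 0.658387 = 31.6922 kN·m.

M ≈ 31.7 kN·m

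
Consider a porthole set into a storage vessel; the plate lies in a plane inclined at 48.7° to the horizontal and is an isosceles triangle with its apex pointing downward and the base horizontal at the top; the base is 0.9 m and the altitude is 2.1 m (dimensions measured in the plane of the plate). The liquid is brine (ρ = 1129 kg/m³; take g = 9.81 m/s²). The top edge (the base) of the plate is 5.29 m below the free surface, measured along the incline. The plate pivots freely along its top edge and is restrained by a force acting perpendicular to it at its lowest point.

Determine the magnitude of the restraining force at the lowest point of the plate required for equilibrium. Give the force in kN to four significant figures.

P ≈ 16.62 kN

γ = ρg = 1129 × 9.81 / 1000 = 11.07549 kN/m³.
Let θ = 48.7° be the plate's angle to the horizontal; measure y along the incline from where the plane meets the free surface. Vertical depth h = y·sinθ with sinθ = 0.751264.
With the apex down, the centroid sits h/3 = 2.1/3 = 0.7 m below the base (the top edge), so y_c = 5.29 + 0.7 = 5.99 m and h_c = 5.99 × 0.751264 = 4.50007 m.
A = ½ × 0.9 × 2.1 = 0.945 m².
Resultant F = γ·h_c·A = 11.07549 × 4.50007 × 0.945 = 47.0993 kN.
I_c = b·h³/36 = 0.9 × 2.1³/36 = 0.231525 m⁴.
Centre of pressure: y_p = y_c + I_c/(y_c·A) = 5.99 + 0.231525/(5.99 × 0.945) = 5.99 + 0.0409015 = 6.0309 m along the plane.
The resultant acts 0.7 + 0.0409015 = 0.740901 m (along the plate) below the hinge at the top edge, so the moment about the hinge is M = F × 0.740901 = 47.0993 × 0.740901 = 34.8959 kN·m.
A normal force at the bottom, 2.1 m from the hinge, must supply this moment: P = 34.8959/2.1 = 16.6171 kN.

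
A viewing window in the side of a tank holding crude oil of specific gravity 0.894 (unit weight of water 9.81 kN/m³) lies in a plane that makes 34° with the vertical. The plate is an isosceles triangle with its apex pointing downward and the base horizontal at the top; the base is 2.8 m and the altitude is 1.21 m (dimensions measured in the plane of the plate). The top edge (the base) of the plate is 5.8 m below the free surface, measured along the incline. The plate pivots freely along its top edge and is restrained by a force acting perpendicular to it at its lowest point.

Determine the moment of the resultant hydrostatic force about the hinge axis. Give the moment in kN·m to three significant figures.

M ≈ 31.8 kN·m

γ = 0.894 × 9.81 = 8.77014 kN/m³.
The plate makes 34° with the vertical, i.e. θ = 90° − 34° = 56° to the horizontal. Measuring y along the incline from the free-surface line, vertical depth h = y·sinθ with sinθ = 0.829038.
With the apex down, the centroid sits h/3 = 1.21/3 = 0.403333 m below the base (the top edge), so y_c = 5.8 + 0.403333 = 6.20333 m and h_c = 6.20333 × 0.829038 = 5.1428 m.
A = ½ × 2.8 × 1.21 = 1.694 m².
Resultant F = γ·h_c·A = 8.77014 × 5.1428 × 1.694 = 76.4046 kN.
I_c = b·h³/36 = 2.8 × 1.21³/36 = 0.137788 m⁴.
Centre of pressure: y_p = y_c + I_c/(y_c·A) = 6.20333 + 0.137788/(6.20333 × 1.694) = 6.20333 + 0.0131121 = 6.21644 m along the plane.
The resultant acts 0.403333 + 0.0131121 = 0.416445 m (along the plate) below the hinge at the top edge, so the moment about the hinge is M = F × 0.416445 = 76.4046 × 0.416445 = 31.8183 kN·m.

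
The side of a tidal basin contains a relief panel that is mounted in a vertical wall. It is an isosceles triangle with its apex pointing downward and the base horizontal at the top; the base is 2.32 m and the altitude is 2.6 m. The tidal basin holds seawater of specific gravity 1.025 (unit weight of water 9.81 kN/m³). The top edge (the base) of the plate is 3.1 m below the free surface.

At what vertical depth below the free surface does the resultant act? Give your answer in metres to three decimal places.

γ = 1.025 × 9.81 = 10.05525 kN/m³.
With the apex down, the centroid sits h/3 = 2.6/3 = 0.866667 m below the base (the top edge), so the centroid depth is h_c = 3.1 + 0.866667 = 3.96667 m.
A = ½ × 2.32 × 2.6 = 3.016 m².
Resultant F = γ·h_c·A = 10.05525 × 3.96667 × 3.016 = 120.296 kN.
I_c = b·h³/36 = 2.32 × 2.6³/36 = 1.13268 m⁴.
Centre of pressure: y_p = y_c + I_c/(y_c·A) = 3.96667 + 1.13268/(3.96667 × 3.016) = 3.96667 + 0.0946782 = 4.06135 m along the plane.

h_p = 4.061 m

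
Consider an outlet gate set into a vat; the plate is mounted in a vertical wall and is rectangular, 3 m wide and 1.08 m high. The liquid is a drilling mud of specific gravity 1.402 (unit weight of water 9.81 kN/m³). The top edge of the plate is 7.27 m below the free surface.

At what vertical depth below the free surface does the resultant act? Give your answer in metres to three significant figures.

h_p = 7.82 m

γ = 1.402 × 9.81 = 13.75362 kN/m³.
The centroid lies 1.08/2 = 0.54 m below the top edge, so the centroid depth is h_c = 7.27 + 0.54 = 7.81 m.
A = 3 × 1.08 = 3.24 m².
Resultant F = γ·h_c·A = 13.75362 × 7.81 × 3.24 = 348.027 kN.
I_c = b·h³/12 = 3 × 1.08³/12 = 0.314928 m⁴.
Centre of pressure: y_p = y_c + I_c/(y_c·A) = 7.81 + 0.314928/(7.81 × 3.24) = 7.81 + 0.0124456 = 7.82245 m along the plane.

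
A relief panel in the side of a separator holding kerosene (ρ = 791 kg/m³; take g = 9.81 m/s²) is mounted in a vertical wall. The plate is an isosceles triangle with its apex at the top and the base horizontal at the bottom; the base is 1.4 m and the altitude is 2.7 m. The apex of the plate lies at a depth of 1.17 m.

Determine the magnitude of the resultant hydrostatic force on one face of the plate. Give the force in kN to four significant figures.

F ≈ 43.56 kN

γ = ρg = 791 × 9.81 / 1000 = 7.75971 kN/m³.
With the apex up, the centroid sits 2h/3 = 2 × 2.7/3 = 1.8 m below the apex, so the centroid depth is h_c = 1.17 + 1.8 = 2.97 m.
A = ½ × 1.4 × 2.7 = 1.89 m².
Resultant F = γ·h_c·A = 7.75971 × 2.97 × 1.89 = 43.5576 kN.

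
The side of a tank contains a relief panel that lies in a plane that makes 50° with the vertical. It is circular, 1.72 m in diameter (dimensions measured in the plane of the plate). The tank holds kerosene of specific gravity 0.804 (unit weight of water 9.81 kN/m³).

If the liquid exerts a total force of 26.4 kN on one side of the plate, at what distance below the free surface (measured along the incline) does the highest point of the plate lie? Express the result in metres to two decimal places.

γ = 0.804 × 9.81 = 7.88724 kN/m³.
A = π(0.86)² = 2.32352 m².
From F = γ·h_c·A, the centroid depth is h_c = 26.4/(7.88724 × 2.32352) = 1.44056 m.
The plate makes 50° with the vertical, i.e. θ = 90° − 50° = 40° to the horizontal. Measuring y along the incline from the free-surface line, vertical depth h = y·sinθ with sinθ = 0.642788.
Along the incline, y_c = h_c/sinθ = 1.44056/0.642788 = 2.24111 m.
The centroid is at the centre, 0.86 m below the top of the plate, so the highest point sits at y_top = 2.24111 − 0.86 = 1.38111 m along the incline.

y_top ≈ 1.38 m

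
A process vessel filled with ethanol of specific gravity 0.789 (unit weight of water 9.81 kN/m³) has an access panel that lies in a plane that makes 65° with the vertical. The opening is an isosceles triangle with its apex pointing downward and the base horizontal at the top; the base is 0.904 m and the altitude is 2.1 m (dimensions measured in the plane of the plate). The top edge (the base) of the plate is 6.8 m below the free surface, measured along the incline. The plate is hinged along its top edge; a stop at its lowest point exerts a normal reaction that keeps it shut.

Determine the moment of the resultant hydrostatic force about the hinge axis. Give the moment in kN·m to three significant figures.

M ≈ 17.1 kN·m

γ = 0.789 × 9.81 = 7.74009 kN/m³.
The plate makes 65° with the vertical, i.e. θ = 90° − 65° = 25° to the horizontal. Measuring y along the incline from the free-surface line, vertical depth h = y·sinθ with sinθ = 0.422618.
With the apex down, the centroid sits h/3 = 2.1/3 = 0.7 m below the base (the top edge), so y_c = 6.8 + 0.7 = 7.5 m and h_c = 7.5 × 0.422618 = 3.16963 m.
A = ½ × 0.904 × 2.1 = 0.9492 m².
Resultant F = γ·h_c·A = 7.74009 × 3.16963 × 0.9492 = 23.2869 kN.
I_c = b·h³/36 = 0.904 × 2.1³/36 = 0.232554 m⁴.
Centre of pressure: y_p = y_c + I_c/(y_c·A) = 7.5 + 0.232554/(7.5 × 0.9492) = 7.5 + 0.0326667 = 7.53267 m along the plane.
The resultant acts 0.7 + 0.0326667 = 0.732667 m (along the plate) below the hinge at the top edge, so the moment about the hinge is M = F × 0.732667 = 23.2869 × 0.732667 = 17.0615 kN·m.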